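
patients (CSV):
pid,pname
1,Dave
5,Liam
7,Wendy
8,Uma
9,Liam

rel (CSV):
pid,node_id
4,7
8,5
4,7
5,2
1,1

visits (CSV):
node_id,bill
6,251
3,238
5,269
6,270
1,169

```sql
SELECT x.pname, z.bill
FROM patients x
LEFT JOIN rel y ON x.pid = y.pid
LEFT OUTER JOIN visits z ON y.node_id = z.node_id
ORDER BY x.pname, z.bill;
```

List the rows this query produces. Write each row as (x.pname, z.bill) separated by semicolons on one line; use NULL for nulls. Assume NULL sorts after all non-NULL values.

(Dave, 169); (Liam, NULL); (Liam, NULL); (Uma, 269); (Wendy, NULL)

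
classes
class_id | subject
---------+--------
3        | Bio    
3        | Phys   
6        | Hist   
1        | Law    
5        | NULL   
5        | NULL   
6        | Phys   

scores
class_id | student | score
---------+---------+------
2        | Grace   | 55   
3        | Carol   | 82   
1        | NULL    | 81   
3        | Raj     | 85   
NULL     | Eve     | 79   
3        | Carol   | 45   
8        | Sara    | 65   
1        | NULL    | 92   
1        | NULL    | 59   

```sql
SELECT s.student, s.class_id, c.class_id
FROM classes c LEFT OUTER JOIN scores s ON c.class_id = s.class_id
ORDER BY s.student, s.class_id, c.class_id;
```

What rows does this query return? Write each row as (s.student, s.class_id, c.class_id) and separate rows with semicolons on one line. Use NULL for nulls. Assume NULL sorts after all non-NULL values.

LEFT JOIN keeps every row from `classes`; unmatched rows get NULL for `scores`'s columns.
Matching on c.class_id = s.class_id. A NULL in a compared column never satisfies the condition.
- c[0] class_id=3 → 3 match(es) in s → 3 row(s).
- c[1] class_id=3 → 3 match(es) in s → 3 row(s).
- c[2] class_id=6 → no match; kept with NULLs on the s side.
- c[3] class_id=1 → 3 match(es) in s → 3 row(s).
- c[4] class_id=5 → no match; kept with NULLs on the s side.
- c[5] class_id=5 → no match; kept with NULLs on the s side.
- c[6] class_id=6 → no match; kept with NULLs on the s side.

(Carol, 3, 3); (Carol, 3, 3); (Carol, 3, 3); (Carol, 3, 3); (Raj, 3, 3); (Raj, 3, 3); (NULL, 1, 1); (NULL, 1, 1); (NULL, 1, 1); (NULL, NULL, 5); (NULL, NULL, 5); (NULL, NULL, 6); (NULL, NULL, 6)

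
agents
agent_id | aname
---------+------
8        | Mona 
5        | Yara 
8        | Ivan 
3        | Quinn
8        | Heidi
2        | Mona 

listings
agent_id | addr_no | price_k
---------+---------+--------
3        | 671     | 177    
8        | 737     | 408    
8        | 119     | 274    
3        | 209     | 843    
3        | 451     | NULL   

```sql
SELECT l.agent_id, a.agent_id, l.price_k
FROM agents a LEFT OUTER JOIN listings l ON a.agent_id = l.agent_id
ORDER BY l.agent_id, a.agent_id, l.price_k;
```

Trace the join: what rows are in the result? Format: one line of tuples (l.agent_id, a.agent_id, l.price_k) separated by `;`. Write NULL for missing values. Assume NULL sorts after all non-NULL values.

(3, 3, 177); (3, 3, 843); (3, 3, NULL); (8, 8, 274); (8, 8, 274); (8, 8, 274); (8, 8, 408); (8, 8, 408); (8, 8, 408); (NULL, 2, NULL); (NULL, 5, NULL)

LEFT JOIN keeps every row from `agents`; unmatched rows get NULL for `listings`'s columns.
Matching on a.agent_id = l.agent_id.
- a row (agent_id=8): matches 2 l row(s) → 2 output row(s).
- a row (agent_id=5): no match → kept, l columns NULL.
- a row (agent_id=8): matches 2 l row(s) → 2 output row(s).
- a row (agent_id=3): matches 3 l row(s) → 3 output row(s).
- a row (agent_id=8): matches 2 l row(s) → 2 output row(s).
- a row (agent_id=2): no match → kept, l columns NULL.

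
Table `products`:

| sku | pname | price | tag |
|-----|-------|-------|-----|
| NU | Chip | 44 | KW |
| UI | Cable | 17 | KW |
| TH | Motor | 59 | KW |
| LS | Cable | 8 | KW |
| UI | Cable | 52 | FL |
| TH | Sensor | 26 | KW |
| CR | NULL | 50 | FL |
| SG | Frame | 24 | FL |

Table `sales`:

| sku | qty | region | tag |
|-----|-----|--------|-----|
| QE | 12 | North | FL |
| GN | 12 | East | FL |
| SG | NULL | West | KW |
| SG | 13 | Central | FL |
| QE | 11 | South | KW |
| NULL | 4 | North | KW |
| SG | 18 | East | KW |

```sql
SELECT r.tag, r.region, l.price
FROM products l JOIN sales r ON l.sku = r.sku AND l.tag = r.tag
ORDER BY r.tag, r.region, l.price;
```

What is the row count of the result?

INNER JOIN keeps only pairs where the ON condition holds.
Matching on l.sku = r.sku AND l.tag = r.tag. A NULL in a compared column never satisfies the condition.
- l row (sku=NU, tag=KW): no match → dropped.
- l row (sku=UI, tag=KW): no match → dropped.
- l row (sku=TH, tag=KW): no match → dropped.
- l row (sku=LS, tag=KW): no match → dropped.
- l row (sku=UI, tag=FL): no match → dropped.
- l row (sku=TH, tag=KW): no match → dropped.
- l row (sku=CR, tag=FL): no match → dropped.
- l row (sku=SG, tag=FL): matches 1 r row(s) → 1 output row(s).
Total: 1 rows.

1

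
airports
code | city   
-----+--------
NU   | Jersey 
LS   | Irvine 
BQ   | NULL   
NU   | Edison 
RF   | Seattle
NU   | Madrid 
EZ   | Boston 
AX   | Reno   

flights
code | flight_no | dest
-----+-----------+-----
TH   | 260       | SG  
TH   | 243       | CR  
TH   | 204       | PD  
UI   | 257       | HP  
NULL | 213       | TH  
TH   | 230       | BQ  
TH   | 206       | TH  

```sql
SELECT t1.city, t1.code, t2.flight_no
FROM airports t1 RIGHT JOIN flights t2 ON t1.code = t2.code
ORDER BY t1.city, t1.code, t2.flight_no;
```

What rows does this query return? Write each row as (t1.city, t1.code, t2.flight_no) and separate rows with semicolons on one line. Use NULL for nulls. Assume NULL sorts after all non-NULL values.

RIGHT JOIN keeps every row from `flights`; unmatched rows get NULL for `airports`'s columns.
Matching on t1.code = t2.code. A NULL in a compared column never satisfies the condition.
- t1 (code=NU) has no partner in t2.
- t1 (code=LS) has no partner in t2.
- t1 (code=BQ) has no partner in t2.
- t1 (code=NU) has no partner in t2.
- t1 (code=RF) has no partner in t2.
- t1 (code=NU) has no partner in t2.
- t1 (code=EZ) has no partner in t2.
- t1 (code=AX) has no partner in t2.
- 7 row(s) from t2 found no t1 partner → padded with NULL.
After projecting and ordering:
t1.city | t1.code | t2.flight_no
NULL | NULL | 204
NULL | NULL | 206
NULL | NULL | 213
NULL | NULL | 230
NULL | NULL | 243
NULL | NULL | 257
NULL | NULL | 260

(NULL, NULL, 204); (NULL, NULL, 206); (NULL, NULL, 213); (NULL, NULL, 230); (NULL, NULL, 243); (NULL, NULL, 257); (NULL, NULL, 260)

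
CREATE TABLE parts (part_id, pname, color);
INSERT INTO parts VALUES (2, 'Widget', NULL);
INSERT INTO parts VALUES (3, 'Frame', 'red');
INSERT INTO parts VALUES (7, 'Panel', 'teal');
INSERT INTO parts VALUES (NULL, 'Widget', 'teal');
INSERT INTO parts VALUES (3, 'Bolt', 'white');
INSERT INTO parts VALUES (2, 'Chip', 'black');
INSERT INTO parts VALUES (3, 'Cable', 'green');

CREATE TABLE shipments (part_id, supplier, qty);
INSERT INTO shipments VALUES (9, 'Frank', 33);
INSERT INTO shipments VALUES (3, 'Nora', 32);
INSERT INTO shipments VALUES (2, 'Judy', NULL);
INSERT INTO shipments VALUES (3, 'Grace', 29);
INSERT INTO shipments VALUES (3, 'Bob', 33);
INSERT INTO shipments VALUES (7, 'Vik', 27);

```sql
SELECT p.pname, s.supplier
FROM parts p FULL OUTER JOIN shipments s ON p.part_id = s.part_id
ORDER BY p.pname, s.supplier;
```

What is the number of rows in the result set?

FULL OUTER JOIN keeps every row from both sides; unmatched rows get NULL for the other side's columns.
Matching on p.part_id = s.part_id. A NULL in a compared column never satisfies the condition.
Matched pairs: 12; unmatched p rows kept: 1; unmatched s rows kept: 1.
Total: 12 matched + 2 padded = 14 rows.

14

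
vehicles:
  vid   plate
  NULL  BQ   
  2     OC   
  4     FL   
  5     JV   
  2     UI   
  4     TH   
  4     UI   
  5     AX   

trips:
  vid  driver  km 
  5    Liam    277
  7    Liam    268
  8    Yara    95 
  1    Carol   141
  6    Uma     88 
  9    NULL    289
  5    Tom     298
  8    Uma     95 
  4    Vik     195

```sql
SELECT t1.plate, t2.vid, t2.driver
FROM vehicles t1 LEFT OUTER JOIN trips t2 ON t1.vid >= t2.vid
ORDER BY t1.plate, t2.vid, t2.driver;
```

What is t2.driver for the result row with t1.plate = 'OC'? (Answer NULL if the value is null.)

Carol

LEFT JOIN keeps every row from `vehicles`; unmatched rows get NULL for `trips`'s columns.
Matching on t1.vid >= t2.vid. A NULL in a compared column never satisfies the condition.
- t1 (vid=NULL) has no partner → padded with NULL.
- t1 (vid=2) pairs with 1 row(s) of t2.
- t1 (vid=4) pairs with 2 row(s) of t2.
- t1 (vid=5) pairs with 4 row(s) of t2.
- t1 (vid=2) pairs with 1 row(s) of t2.
- t1 (vid=4) pairs with 2 row(s) of t2.
- t1 (vid=4) pairs with 2 row(s) of t2.
- t1 (vid=5) pairs with 4 row(s) of t2.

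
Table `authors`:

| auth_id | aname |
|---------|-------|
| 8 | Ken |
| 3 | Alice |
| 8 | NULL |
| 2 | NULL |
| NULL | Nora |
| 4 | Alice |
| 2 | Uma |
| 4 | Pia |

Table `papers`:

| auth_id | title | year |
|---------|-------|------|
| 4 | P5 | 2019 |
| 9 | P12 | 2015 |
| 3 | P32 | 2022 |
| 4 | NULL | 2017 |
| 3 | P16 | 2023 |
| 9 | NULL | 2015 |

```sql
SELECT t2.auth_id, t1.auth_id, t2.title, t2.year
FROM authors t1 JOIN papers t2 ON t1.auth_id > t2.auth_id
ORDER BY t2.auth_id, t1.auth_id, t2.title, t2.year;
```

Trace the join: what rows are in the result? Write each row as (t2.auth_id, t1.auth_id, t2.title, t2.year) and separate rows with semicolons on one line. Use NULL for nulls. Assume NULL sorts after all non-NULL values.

INNER JOIN keeps only pairs where the ON condition holds.
Matching on t1.auth_id > t2.auth_id. A NULL in a compared column never satisfies the condition.
- t1 (auth_id=8) pairs with 4 row(s) of t2.
- t1 (auth_id=3) has no partner → excluded.
- t1 (auth_id=8) pairs with 4 row(s) of t2.
- t1 (auth_id=2) has no partner → excluded.
- t1 (auth_id=NULL) has no partner → excluded.
- t1 (auth_id=4) pairs with 2 row(s) of t2.
- t1 (auth_id=2) has no partner → excluded.
- t1 (auth_id=4) pairs with 2 row(s) of t2.

(3, 4, P16, 2023); (3, 4, P16, 2023); (3, 4, P32, 2022); (3, 4, P32, 2022); (3, 8, P16, 2023); (3, 8, P16, 2023); (3, 8, P32, 2022); (3, 8, P32, 2022); (4, 8, P5, 2019); (4, 8, P5, 2019); (4, 8, NULL, 2017); (4, 8, NULL, 2017)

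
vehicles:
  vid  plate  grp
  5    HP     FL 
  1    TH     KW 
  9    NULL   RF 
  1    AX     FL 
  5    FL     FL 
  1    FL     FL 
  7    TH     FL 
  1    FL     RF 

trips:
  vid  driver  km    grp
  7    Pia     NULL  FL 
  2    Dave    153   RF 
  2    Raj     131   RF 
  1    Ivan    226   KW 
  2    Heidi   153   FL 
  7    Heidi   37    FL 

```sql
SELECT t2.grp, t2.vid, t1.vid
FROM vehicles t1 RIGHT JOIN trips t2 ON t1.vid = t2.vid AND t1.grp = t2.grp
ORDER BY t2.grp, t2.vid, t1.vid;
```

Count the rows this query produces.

6

RIGHT JOIN keeps every row from `trips`; unmatched rows get NULL for `vehicles`'s columns.
Matching on t1.vid = t2.vid AND t1.grp = t2.grp.
- t1 (vid=5, grp=FL) has no partner in t2.
- t1 (vid=1, grp=KW) pairs with 1 row(s) of t2.
- t1 (vid=9, grp=RF) has no partner in t2.
- t1 (vid=1, grp=FL) has no partner in t2.
- t1 (vid=5, grp=FL) has no partner in t2.
- t1 (vid=1, grp=FL) has no partner in t2.
- t1 (vid=7, grp=FL) pairs with 2 row(s) of t2.
- t1 (vid=1, grp=RF) has no partner in t2.
- plus 3 unmatched t2 row(s), each kept with NULL t1 columns.
Total: 3 matched + 3 padded = 6 rows.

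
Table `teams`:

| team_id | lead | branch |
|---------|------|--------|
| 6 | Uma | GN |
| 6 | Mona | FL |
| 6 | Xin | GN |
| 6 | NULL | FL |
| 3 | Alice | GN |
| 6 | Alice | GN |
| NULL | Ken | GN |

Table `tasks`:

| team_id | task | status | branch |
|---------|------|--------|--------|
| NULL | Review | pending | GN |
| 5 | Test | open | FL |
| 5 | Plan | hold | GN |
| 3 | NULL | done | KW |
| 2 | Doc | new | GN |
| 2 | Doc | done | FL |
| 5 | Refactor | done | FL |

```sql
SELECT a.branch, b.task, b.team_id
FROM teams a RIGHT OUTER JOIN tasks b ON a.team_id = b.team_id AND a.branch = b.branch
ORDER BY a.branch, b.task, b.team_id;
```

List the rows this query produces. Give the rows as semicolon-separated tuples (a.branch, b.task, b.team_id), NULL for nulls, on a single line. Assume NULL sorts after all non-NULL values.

(NULL, Doc, 2); (NULL, Doc, 2); (NULL, Plan, 5); (NULL, Refactor, 5); (NULL, Review, NULL); (NULL, Test, 5); (NULL, NULL, 3)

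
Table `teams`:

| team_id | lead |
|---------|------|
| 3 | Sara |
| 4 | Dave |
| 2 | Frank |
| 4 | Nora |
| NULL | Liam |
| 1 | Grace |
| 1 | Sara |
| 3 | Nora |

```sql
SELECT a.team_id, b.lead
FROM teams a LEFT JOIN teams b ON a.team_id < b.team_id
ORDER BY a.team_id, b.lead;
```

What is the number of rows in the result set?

LEFT JOIN keeps every row from `teams a`; unmatched rows get NULL for `teams b`'s columns.
Matching on a.team_id < b.team_id. A NULL in a compared column never satisfies the condition.
Matched pairs: 18; unmatched a rows kept: 3.
Total: 18 matched + 3 padded = 21 rows.

21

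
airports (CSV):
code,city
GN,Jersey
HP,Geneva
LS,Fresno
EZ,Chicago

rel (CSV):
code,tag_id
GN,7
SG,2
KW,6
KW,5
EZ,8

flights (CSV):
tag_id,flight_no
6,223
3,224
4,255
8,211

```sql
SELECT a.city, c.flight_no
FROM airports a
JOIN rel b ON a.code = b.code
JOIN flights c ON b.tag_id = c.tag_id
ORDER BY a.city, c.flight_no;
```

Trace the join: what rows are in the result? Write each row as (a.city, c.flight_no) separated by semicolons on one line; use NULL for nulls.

Evaluate left to right. First `airports a INNER JOIN rel b` on code: 2 row(s).
Then INNER JOIN `flights c` on tag_id: keep only rows whose b.tag_id appears in c.

(Chicago, 211)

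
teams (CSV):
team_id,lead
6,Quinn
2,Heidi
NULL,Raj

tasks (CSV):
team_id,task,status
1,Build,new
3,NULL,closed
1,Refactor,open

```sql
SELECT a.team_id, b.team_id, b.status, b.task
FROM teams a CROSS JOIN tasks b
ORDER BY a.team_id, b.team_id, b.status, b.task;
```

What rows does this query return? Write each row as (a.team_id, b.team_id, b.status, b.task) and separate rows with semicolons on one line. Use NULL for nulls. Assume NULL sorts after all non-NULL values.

CROSS JOIN pairs every row of `teams` with every row of `tasks`: 3 × 3 = 9 rows.
After projecting and ordering:
a.team_id | b.team_id | b.status | b.task
2 | 1 | new | Build
2 | 1 | open | Refactor
2 | 3 | closed | NULL
6 | 1 | new | Build
6 | 1 | open | Refactor
6 | 3 | closed | NULL
NULL | 1 | new | Build
NULL | 1 | open | Refactor
NULL | 3 | closed | NULL

(2, 1, new, Build); (2, 1, open, Refactor); (2, 3, closed, NULL); (6, 1, new, Build); (6, 1, open, Refactor); (6, 3, closed, NULL); (NULL, 1, new, Build); (NULL, 1, open, Refactor); (NULL, 3, closed, NULL)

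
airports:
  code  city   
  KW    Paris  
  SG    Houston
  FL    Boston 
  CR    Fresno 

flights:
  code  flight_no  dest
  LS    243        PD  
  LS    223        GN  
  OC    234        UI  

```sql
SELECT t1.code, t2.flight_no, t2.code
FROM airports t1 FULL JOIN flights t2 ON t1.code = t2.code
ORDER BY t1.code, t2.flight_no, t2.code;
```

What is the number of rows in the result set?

7

FULL OUTER JOIN keeps every row from both sides; unmatched rows get NULL for the other side's columns.
Matching on t1.code = t2.code.
- t1 (code=KW) has no partner → padded with NULL.
- t1 (code=SG) has no partner → padded with NULL.
- t1 (code=FL) has no partner → padded with NULL.
- t1 (code=CR) has no partner → padded with NULL.
- 3 row(s) from t2 found no t1 partner → padded with NULL.
Total: 0 matched + 7 padded = 7 rows.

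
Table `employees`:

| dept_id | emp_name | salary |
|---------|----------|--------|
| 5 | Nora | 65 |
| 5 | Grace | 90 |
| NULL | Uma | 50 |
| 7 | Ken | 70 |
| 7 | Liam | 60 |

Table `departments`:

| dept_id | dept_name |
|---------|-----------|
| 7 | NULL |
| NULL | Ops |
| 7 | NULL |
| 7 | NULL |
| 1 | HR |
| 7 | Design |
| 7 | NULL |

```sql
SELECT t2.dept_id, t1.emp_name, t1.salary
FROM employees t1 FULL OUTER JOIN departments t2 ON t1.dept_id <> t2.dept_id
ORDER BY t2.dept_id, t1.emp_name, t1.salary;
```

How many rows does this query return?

FULL OUTER JOIN keeps every row from both sides; unmatched rows get NULL for the other side's columns.
Matching on t1.dept_id <> t2.dept_id. A NULL in a compared column never satisfies the condition.
- t1[0] dept_id=5 → 6 match(es) in t2 → 6 row(s).
- t1[1] dept_id=5 → 6 match(es) in t2 → 6 row(s).
- t1[2] dept_id=NULL → no match; kept with NULLs on the t2 side.
- t1[3] dept_id=7 → 1 match(es) in t2 → 1 row(s).
- t1[4] dept_id=7 → 1 match(es) in t2 → 1 row(s).
- 1 t2 row(s) had no t1 match → kept, t1 columns NULL.
Total: 14 matched + 2 padded = 16 rows.

16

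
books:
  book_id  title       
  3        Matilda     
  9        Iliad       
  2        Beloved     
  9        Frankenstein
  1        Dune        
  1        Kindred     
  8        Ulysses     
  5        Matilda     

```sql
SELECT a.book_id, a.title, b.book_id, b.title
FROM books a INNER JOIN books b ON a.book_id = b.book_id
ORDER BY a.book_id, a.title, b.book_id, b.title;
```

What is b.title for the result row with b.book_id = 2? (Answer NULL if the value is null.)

Beloved

INNER JOIN keeps only pairs where the ON condition holds.
Matching on a.book_id = b.book_id.
- a (book_id=3) pairs with 1 row(s) of b.
- a (book_id=9) pairs with 2 row(s) of b.
- a (book_id=2) pairs with 1 row(s) of b.
- a (book_id=9) pairs with 2 row(s) of b.
- a (book_id=1) pairs with 2 row(s) of b.
- a (book_id=1) pairs with 2 row(s) of b.
- a (book_id=8) pairs with 1 row(s) of b.
- a (book_id=5) pairs with 1 row(s) of b.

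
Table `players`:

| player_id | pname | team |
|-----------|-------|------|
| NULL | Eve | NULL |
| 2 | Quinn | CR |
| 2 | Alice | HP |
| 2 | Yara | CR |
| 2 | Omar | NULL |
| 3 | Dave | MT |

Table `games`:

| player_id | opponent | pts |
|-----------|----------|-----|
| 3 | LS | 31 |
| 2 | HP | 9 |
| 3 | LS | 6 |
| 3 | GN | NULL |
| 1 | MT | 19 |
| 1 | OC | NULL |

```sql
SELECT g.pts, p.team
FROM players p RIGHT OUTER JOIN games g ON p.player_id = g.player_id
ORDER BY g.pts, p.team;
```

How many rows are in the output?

RIGHT JOIN keeps every row from `games`; unmatched rows get NULL for `players`'s columns.
Matching on p.player_id = g.player_id. A NULL in a compared column never satisfies the condition.
- p[0] player_id=NULL → no match.
- p[1] player_id=2 → 1 match(es) in g → 1 row(s).
- p[2] player_id=2 → 1 match(es) in g → 1 row(s).
- p[3] player_id=2 → 1 match(es) in g → 1 row(s).
- p[4] player_id=2 → 1 match(es) in g → 1 row(s).
- p[5] player_id=3 → 3 match(es) in g → 3 row(s).
- plus 2 unmatched g row(s), each kept with NULL p columns.
Total: 7 matched + 2 padded = 9 rows.

9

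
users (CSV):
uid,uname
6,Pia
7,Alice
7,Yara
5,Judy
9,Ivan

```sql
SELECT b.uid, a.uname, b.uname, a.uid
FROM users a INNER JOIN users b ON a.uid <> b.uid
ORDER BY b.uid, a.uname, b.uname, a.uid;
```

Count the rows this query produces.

INNER JOIN keeps only pairs where the ON condition holds.
Matching on a.uid <> b.uid.
- a (uid=6) pairs with 4 row(s) of b.
- a (uid=7) pairs with 3 row(s) of b.
- a (uid=7) pairs with 3 row(s) of b.
- a (uid=5) pairs with 4 row(s) of b.
- a (uid=9) pairs with 4 row(s) of b.
Total: 18 rows.

18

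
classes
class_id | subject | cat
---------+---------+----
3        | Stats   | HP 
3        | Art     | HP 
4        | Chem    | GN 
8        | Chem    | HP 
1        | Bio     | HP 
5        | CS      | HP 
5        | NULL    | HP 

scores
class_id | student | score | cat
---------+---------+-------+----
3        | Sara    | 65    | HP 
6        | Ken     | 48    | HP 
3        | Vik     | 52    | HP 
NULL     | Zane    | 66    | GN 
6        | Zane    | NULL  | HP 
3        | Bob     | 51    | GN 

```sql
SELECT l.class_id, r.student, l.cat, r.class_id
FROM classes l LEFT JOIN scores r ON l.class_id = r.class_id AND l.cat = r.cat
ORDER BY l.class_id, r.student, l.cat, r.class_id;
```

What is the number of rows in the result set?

LEFT JOIN keeps every row from `classes`; unmatched rows get NULL for `scores`'s columns.
Matching on l.class_id = r.class_id AND l.cat = r.cat. A NULL in a compared column never satisfies the condition.
Matched pairs: 4; unmatched l rows kept: 5.
Total: 4 matched + 5 padded = 9 rows.

9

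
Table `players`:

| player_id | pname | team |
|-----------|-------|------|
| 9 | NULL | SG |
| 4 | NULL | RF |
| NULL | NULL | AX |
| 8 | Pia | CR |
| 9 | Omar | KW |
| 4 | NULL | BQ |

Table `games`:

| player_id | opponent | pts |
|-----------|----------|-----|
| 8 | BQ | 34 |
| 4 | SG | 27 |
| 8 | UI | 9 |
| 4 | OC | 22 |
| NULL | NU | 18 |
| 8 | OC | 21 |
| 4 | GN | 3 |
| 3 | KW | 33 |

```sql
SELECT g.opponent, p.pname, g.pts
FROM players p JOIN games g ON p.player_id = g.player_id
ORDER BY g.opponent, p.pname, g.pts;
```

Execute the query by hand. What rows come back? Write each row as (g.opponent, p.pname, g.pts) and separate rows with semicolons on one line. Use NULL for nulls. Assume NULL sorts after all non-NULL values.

(BQ, Pia, 34); (GN, NULL, 3); (GN, NULL, 3); (OC, Pia, 21); (OC, NULL, 22); (OC, NULL, 22); (SG, NULL, 27); (SG, NULL, 27); (UI, Pia, 9)

INNER JOIN keeps only pairs where the ON condition holds.
Matching on p.player_id = g.player_id. A NULL in a compared column never satisfies the condition.
Matched pairs: 9.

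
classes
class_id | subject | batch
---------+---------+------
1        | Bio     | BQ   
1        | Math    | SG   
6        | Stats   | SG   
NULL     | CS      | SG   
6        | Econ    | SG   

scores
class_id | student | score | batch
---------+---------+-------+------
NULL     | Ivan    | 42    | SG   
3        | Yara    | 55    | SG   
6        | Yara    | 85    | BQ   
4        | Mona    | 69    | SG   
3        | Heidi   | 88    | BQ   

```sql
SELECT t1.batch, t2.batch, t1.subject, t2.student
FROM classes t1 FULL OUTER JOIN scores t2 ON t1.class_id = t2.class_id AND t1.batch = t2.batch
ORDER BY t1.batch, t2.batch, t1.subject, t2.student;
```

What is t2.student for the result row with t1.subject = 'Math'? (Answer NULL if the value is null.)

FULL OUTER JOIN keeps every row from both sides; unmatched rows get NULL for the other side's columns.
Matching on t1.class_id = t2.class_id AND t1.batch = t2.batch. A NULL in a compared column never satisfies the condition.
Matched pairs: 0; unmatched t1 rows kept: 5; unmatched t2 rows kept: 5.

NULL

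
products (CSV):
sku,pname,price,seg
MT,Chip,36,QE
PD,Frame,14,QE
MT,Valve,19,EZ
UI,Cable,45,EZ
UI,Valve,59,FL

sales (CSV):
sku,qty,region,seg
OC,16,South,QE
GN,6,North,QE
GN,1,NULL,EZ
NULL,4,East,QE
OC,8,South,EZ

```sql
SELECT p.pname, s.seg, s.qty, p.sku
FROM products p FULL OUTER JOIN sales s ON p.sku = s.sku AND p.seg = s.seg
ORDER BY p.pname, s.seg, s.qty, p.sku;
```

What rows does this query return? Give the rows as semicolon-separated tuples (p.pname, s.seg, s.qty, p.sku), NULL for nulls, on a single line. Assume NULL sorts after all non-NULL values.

FULL OUTER JOIN keeps every row from both sides; unmatched rows get NULL for the other side's columns.
Matching on p.sku = s.sku AND p.seg = s.seg. A NULL in a compared column never satisfies the condition.
- p row (sku=MT, seg=QE): no match → kept, s columns NULL.
- p row (sku=PD, seg=QE): no match → kept, s columns NULL.
- p row (sku=MT, seg=EZ): no match → kept, s columns NULL.
- p row (sku=UI, seg=EZ): no match → kept, s columns NULL.
- p row (sku=UI, seg=FL): no match → kept, s columns NULL.
- 5 s row(s) had no p match → kept, p columns NULL.
After projecting and ordering:
p.pname | s.seg | s.qty | p.sku
Cable | NULL | NULL | UI
Chip | NULL | NULL | MT
Frame | NULL | NULL | PD
Valve | NULL | NULL | MT
Valve | NULL | NULL | UI
NULL | EZ | 1 | NULL
NULL | EZ | 8 | NULL
NULL | QE | 4 | NULL
NULL | QE | 6 | NULL
NULL | QE | 16 | NULL

(Cable, NULL, NULL, UI); (Chip, NULL, NULL, MT); (Frame, NULL, NULL, PD); (Valve, NULL, NULL, MT); (Valve, NULL, NULL, UI); (NULL, EZ, 1, NULL); (NULL, EZ, 8, NULL); (NULL, QE, 4, NULL); (NULL, QE, 6, NULL); (NULL, QE, 16, NULL)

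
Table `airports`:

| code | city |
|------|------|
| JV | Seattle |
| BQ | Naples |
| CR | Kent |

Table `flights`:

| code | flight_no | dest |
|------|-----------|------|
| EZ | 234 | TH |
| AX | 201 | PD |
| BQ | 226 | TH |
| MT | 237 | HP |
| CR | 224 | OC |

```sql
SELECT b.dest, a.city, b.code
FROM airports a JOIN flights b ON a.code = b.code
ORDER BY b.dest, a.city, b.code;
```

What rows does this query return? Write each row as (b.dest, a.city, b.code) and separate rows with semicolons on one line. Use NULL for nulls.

(OC, Kent, CR); (TH, Naples, BQ)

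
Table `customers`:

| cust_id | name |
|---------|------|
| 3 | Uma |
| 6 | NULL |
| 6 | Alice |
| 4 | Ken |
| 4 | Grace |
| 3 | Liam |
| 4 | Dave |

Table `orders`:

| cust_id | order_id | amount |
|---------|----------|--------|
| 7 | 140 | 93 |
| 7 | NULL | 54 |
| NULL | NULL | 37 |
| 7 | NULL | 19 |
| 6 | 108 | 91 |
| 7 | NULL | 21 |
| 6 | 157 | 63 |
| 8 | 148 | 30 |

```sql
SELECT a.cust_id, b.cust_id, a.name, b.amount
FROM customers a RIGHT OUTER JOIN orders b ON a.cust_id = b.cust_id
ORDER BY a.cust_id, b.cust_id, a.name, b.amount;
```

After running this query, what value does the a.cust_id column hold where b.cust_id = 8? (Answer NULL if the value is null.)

NULL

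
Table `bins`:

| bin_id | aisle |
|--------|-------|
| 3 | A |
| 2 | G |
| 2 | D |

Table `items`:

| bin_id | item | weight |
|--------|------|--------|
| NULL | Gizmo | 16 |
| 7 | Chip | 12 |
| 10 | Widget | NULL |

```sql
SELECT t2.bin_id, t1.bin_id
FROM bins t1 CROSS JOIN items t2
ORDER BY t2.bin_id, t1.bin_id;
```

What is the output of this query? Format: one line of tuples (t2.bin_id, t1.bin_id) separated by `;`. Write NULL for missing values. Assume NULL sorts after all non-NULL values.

(7, 2); (7, 2); (7, 3); (10, 2); (10, 2); (10, 3); (NULL, 2); (NULL, 2); (NULL, 3)

CROSS JOIN pairs every row of `bins` with every row of `items`: 3 × 3 = 9 rows.
After projecting and ordering:
t2.bin_id | t1.bin_id
7 | 2
7 | 2
7 | 3
10 | 2
10 | 2
10 | 3
NULL | 2
NULL | 2
NULL | 3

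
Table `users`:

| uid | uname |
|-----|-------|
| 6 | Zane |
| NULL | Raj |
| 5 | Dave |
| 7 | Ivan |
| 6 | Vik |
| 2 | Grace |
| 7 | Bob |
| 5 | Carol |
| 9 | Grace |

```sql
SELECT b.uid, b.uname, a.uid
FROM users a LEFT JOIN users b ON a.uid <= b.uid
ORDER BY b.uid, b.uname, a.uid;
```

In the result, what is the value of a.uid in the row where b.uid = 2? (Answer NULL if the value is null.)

2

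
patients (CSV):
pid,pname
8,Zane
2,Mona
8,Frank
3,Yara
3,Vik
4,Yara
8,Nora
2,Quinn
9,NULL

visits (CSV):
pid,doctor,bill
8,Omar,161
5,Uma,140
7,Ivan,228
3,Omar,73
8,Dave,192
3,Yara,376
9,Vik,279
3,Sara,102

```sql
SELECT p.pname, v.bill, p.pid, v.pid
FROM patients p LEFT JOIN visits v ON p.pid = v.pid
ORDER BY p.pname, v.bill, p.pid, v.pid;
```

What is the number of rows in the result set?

16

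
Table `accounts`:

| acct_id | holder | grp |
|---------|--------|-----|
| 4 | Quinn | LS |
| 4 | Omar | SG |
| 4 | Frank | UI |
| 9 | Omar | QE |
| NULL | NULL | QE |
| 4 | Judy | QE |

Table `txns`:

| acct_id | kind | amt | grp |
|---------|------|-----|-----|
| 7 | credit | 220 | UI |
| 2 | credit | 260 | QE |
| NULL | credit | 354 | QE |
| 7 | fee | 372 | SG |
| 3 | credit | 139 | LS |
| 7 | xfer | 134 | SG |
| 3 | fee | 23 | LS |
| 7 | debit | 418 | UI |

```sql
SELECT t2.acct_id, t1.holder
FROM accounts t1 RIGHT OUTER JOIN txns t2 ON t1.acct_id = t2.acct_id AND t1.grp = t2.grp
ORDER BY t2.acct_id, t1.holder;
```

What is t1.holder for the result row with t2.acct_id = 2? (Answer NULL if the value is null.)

NULL

RIGHT JOIN keeps every row from `txns`; unmatched rows get NULL for `accounts`'s columns.
Matching on t1.acct_id = t2.acct_id AND t1.grp = t2.grp. A NULL in a compared column never satisfies the condition.
- t1 row (acct_id=4, grp=LS): no match.
- t1 row (acct_id=4, grp=SG): no match.
- t1 row (acct_id=4, grp=UI): no match.
- t1 row (acct_id=9, grp=QE): no match.
- t1 row (acct_id=NULL, grp=QE): no match.
- t1 row (acct_id=4, grp=QE): no match.
- 8 row(s) from t2 found no t1 partner → padded with NULL.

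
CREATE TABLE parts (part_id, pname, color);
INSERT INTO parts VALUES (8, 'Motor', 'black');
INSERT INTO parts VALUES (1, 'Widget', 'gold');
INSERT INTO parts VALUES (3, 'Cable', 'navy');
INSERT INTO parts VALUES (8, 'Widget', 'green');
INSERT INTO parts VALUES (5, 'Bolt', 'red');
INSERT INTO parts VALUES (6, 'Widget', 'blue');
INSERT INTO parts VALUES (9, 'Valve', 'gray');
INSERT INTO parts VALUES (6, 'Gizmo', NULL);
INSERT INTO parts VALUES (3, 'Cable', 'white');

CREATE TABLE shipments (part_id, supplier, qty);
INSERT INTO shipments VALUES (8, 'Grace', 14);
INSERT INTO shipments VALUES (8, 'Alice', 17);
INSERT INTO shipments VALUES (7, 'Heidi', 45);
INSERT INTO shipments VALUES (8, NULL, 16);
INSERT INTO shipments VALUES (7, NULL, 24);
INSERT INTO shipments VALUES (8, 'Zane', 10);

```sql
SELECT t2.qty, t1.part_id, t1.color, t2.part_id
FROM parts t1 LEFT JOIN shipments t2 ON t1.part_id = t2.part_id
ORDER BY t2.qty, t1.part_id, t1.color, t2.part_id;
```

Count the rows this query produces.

15

LEFT JOIN keeps every row from `parts`; unmatched rows get NULL for `shipments`'s columns.
Matching on t1.part_id = t2.part_id.
- part_id=8: 4 matching t2 row(s), so 4 row(s) emitted.
- part_id=1: no t2 row matches, row kept with t2 columns NULL.
- part_id=3: no t2 row matches, row kept with t2 columns NULL.
- part_id=8: 4 matching t2 row(s), so 4 row(s) emitted.
- part_id=5: no t2 row matches, row kept with t2 columns NULL.
- part_id=6: no t2 row matches, row kept with t2 columns NULL.
- part_id=9: no t2 row matches, row kept with t2 columns NULL.
- part_id=6: no t2 row matches, row kept with t2 columns NULL.
- part_id=3: no t2 row matches, row kept with t2 columns NULL.
Total: 8 matched + 7 padded = 15 rows.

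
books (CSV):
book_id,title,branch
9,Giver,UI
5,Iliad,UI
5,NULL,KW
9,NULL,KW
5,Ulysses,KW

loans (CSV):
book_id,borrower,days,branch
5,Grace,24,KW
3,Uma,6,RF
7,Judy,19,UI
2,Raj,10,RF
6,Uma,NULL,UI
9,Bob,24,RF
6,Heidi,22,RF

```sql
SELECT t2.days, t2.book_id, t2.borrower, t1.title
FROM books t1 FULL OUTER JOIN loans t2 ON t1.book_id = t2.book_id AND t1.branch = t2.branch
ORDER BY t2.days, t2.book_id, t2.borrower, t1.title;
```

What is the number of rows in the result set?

FULL OUTER JOIN keeps every row from both sides; unmatched rows get NULL for the other side's columns.
Matching on t1.book_id = t2.book_id AND t1.branch = t2.branch.
Matched pairs: 2; unmatched t1 rows kept: 3; unmatched t2 rows kept: 6.
Total: 2 matched + 9 padded = 11 rows.

11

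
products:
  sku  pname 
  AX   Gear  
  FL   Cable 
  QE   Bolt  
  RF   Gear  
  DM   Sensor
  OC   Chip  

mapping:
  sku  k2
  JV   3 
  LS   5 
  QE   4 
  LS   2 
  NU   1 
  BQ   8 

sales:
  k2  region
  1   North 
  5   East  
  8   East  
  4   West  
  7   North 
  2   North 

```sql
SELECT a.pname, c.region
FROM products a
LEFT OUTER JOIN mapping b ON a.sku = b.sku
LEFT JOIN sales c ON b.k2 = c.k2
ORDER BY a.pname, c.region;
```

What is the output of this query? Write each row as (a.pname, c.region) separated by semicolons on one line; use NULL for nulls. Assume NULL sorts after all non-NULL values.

(Bolt, West); (Cable, NULL); (Chip, NULL); (Gear, NULL); (Gear, NULL); (Sensor, NULL)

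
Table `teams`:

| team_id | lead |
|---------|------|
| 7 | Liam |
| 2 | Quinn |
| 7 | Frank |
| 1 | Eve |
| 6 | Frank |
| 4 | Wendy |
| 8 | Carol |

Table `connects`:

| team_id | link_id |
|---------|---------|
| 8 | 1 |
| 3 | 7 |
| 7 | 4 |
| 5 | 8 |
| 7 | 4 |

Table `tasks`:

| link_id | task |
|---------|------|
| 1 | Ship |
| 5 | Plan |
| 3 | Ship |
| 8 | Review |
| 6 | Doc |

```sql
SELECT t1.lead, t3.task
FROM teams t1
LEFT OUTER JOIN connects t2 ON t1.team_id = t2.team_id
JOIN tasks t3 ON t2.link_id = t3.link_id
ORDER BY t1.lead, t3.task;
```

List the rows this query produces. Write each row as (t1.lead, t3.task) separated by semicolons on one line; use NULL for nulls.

(Carol, Ship)

Step 1 — t1 LEFT JOIN t2 on team_id → 9 row(s).
Then INNER JOIN `tasks t3` on link_id: keep only rows whose t2.link_id appears in t3.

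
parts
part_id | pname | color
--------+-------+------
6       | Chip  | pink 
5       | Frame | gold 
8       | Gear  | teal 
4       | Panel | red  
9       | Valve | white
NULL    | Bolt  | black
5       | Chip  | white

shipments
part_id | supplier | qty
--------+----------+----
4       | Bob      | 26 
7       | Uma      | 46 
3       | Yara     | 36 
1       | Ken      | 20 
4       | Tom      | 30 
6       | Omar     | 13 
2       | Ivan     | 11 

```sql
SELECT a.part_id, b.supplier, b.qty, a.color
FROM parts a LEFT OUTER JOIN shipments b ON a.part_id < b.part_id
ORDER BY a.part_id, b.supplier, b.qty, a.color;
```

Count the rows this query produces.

10

LEFT JOIN keeps every row from `parts`; unmatched rows get NULL for `shipments`'s columns.
Matching on a.part_id < b.part_id. A NULL in a compared column never satisfies the condition.
Matched pairs: 7; unmatched a rows kept: 3.
Total: 7 matched + 3 padded = 10 rows.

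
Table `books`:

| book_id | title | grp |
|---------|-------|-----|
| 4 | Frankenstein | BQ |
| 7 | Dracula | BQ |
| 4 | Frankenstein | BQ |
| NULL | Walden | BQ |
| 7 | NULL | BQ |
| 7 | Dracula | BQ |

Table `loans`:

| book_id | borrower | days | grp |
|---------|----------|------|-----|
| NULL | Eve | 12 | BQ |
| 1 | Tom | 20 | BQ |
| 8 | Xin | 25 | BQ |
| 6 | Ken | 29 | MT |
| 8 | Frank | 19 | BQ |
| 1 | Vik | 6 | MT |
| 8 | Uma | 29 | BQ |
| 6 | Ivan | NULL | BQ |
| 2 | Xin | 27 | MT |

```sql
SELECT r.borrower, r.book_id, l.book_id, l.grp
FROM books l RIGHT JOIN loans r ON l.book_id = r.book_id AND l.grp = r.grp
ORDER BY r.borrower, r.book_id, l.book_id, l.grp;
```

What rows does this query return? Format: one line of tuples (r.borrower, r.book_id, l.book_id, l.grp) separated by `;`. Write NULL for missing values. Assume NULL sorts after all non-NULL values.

(Eve, NULL, NULL, NULL); (Frank, 8, NULL, NULL); (Ivan, 6, NULL, NULL); (Ken, 6, NULL, NULL); (Tom, 1, NULL, NULL); (Uma, 8, NULL, NULL); (Vik, 1, NULL, NULL); (Xin, 2, NULL, NULL); (Xin, 8, NULL, NULL)

RIGHT JOIN keeps every row from `loans`; unmatched rows get NULL for `books`'s columns.
Matching on l.book_id = r.book_id AND l.grp = r.grp. A NULL in a compared column never satisfies the condition.
- book_id=4, grp=BQ: no matching r row.
- book_id=7, grp=BQ: no matching r row.
- book_id=4, grp=BQ: no matching r row.
- book_id=NULL, grp=BQ: no matching r row.
- book_id=7, grp=BQ: no matching r row.
- book_id=7, grp=BQ: no matching r row.
- plus 9 unmatched r row(s), each kept with NULL l columns.
After projecting and ordering:
r.borrower | r.book_id | l.book_id | l.grp
Eve | NULL | NULL | NULL
Frank | 8 | NULL | NULL
Ivan | 6 | NULL | NULL
Ken | 6 | NULL | NULL
Tom | 1 | NULL | NULL
Uma | 8 | NULL | NULL
Vik | 1 | NULL | NULL
Xin | 2 | NULL | NULL
Xin | 8 | NULL | NULL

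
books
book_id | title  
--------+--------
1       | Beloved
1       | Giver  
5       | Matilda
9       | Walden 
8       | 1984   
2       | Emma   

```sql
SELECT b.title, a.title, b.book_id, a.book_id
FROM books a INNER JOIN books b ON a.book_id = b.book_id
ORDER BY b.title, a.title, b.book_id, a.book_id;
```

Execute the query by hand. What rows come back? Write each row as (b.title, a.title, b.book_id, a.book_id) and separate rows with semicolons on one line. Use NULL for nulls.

(1984, 1984, 8, 8); (Beloved, Beloved, 1, 1); (Beloved, Giver, 1, 1); (Emma, Emma, 2, 2); (Giver, Beloved, 1, 1); (Giver, Giver, 1, 1); (Matilda, Matilda, 5, 5); (Walden, Walden, 9, 9)

INNER JOIN keeps only pairs where the ON condition holds.
Matching on a.book_id = b.book_id.
Matched pairs: 8.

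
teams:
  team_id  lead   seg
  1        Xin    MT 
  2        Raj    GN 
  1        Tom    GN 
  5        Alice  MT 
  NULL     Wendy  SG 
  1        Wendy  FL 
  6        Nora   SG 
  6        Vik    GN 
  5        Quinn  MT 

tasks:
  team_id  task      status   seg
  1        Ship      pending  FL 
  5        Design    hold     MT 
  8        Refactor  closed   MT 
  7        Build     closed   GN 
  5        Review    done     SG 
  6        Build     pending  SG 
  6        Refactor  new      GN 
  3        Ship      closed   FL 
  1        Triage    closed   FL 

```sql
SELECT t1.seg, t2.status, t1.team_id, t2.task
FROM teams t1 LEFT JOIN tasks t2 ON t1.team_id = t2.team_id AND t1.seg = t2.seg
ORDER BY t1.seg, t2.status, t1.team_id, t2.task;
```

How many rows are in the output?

10

LEFT JOIN keeps every row from `teams`; unmatched rows get NULL for `tasks`'s columns.
Matching on t1.team_id = t2.team_id AND t1.seg = t2.seg. A NULL in a compared column never satisfies the condition.
Matched pairs: 6; unmatched t1 rows kept: 4.
Total: 6 matched + 4 padded = 10 rows.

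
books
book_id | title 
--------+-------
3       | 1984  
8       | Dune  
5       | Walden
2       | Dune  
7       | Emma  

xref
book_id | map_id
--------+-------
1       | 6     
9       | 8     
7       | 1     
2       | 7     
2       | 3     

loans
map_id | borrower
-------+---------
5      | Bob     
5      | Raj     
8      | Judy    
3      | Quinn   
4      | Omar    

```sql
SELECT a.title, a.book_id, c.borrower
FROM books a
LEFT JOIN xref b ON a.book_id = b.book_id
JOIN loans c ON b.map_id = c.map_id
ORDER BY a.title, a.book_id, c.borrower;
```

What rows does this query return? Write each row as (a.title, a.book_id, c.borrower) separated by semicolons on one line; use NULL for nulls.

Step 1 — a LEFT JOIN b on book_id → 6 row(s).
Then INNER JOIN `loans c` on map_id: keep only rows whose b.map_id appears in c.

(Dune, 2, Quinn)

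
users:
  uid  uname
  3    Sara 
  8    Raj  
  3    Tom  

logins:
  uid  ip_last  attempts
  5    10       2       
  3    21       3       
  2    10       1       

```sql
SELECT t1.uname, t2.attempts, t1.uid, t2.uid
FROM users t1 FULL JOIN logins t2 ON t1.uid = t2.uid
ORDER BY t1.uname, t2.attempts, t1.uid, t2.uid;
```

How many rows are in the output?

FULL OUTER JOIN keeps every row from both sides; unmatched rows get NULL for the other side's columns.
Matching on t1.uid = t2.uid.
Matched pairs: 2; unmatched t1 rows kept: 1; unmatched t2 rows kept: 2.
Total: 2 matched + 3 padded = 5 rows.

5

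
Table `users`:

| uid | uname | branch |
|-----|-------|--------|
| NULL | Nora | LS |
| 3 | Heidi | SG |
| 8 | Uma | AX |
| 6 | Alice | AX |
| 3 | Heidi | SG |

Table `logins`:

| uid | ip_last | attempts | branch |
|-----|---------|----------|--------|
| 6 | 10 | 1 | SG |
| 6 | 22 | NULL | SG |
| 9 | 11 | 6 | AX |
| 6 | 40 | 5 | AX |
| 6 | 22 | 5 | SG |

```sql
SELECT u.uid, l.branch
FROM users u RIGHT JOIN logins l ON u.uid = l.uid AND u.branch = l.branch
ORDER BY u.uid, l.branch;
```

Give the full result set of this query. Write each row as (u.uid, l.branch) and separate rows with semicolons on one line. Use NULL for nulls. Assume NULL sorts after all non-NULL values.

(6, AX); (NULL, AX); (NULL, SG); (NULL, SG); (NULL, SG)

RIGHT JOIN keeps every row from `logins`; unmatched rows get NULL for `users`'s columns.
Matching on u.uid = l.uid AND u.branch = l.branch. A NULL in a compared column never satisfies the condition.
Matched pairs: 1; unmatched l rows kept: 4.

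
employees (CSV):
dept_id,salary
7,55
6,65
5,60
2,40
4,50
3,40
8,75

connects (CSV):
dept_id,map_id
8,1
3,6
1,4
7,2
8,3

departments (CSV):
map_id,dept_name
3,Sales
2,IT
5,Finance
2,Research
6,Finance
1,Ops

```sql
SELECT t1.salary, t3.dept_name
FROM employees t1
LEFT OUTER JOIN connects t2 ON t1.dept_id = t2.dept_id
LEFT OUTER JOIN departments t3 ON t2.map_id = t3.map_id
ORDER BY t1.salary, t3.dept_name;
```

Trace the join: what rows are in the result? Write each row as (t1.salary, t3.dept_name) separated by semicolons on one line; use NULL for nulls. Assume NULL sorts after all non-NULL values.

(40, Finance); (40, NULL); (50, NULL); (55, IT); (55, Research); (60, NULL); (65, NULL); (75, Ops); (75, Sales)

Evaluate left to right. First `employees t1 LEFT JOIN connects t2` on dept_id: 8 row(s).
Then LEFT JOIN `departments t3` on map_id: each of those 8 rows is kept; rows whose t2.map_id has no match in t3 get NULL for t3's columns.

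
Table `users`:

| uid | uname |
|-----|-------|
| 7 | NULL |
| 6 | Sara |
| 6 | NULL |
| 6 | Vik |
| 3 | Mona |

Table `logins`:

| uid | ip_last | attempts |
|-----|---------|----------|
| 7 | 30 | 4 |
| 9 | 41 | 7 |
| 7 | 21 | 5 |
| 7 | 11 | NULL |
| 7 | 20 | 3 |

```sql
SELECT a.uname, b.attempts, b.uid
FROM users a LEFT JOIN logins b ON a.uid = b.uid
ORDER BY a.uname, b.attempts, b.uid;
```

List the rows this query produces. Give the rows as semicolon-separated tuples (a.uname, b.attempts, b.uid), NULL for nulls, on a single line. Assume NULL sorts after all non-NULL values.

(Mona, NULL, NULL); (Sara, NULL, NULL); (Vik, NULL, NULL); (NULL, 3, 7); (NULL, 4, 7); (NULL, 5, 7); (NULL, NULL, 7); (NULL, NULL, NULL)

LEFT JOIN keeps every row from `users`; unmatched rows get NULL for `logins`'s columns.
Matching on a.uid = b.uid.
Matched pairs: 4; unmatched a rows kept: 4.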